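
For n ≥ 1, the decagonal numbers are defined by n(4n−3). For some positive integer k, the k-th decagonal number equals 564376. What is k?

376

Set n(4n−3) = 564376, giving 4n² − 3n − 564376 = 0.
The discriminant is 9 + 16·564376 = 9030025, and √9030025 = 3005.
So n = (3 + 3005) / 8 = 3008/8 = 376.
Check: 376·(4·376 − 3) = 564376. ✓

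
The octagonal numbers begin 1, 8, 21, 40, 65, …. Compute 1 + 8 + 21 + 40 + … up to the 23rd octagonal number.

12420

Σ i(3i−2) = 3Σi² − 2Σi over i = 1..23.
Σi = 276 and Σi² = 4324.
3·4324 − 2·276 = 12420.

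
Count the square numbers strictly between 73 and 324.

9

The n-th square number is n².
Smallest index with value > 73: n = 9 (giving 81).
Largest index with value < 324: n = 17 (giving 289).
Indices 9 through 17: 9 terms.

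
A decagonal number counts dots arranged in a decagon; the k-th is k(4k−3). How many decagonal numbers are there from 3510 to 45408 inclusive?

77

The n-th decagonal number is n(4n−3).
Smallest index with value ≥ 3510: n = 30 (giving 3510).
Largest index with value ≤ 45408: n = 106 (giving 44626).
Indices 30 through 106: 77 terms.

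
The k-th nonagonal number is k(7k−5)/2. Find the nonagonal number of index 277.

267859

The 277th nonagonal number is n(7n−5)/2 with n = 277.
277·(7·277 − 5)/2 = 277·1934/2 = 277·967 = 267859.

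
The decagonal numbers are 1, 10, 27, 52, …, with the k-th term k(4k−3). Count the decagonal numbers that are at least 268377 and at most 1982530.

The n-th decagonal number is n(4n−3).
Smallest index with value ≥ 268377: n = 260 (giving 269620).
Largest index with value ≤ 1982530: n = 704 (giving 1980352).
Indices 260 through 704: 445 terms.

445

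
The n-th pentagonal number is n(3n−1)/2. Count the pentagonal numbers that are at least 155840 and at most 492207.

251

The n-th pentagonal number is n(3n−1)/2.
Smallest index with value ≥ 155840: n = 323 (giving 156332).
Largest index with value ≤ 492207: n = 573 (giving 492207).
Indices 323 through 573: 251 terms.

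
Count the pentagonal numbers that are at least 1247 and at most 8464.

The n-th pentagonal number is n(3n−1)/2.
Smallest index with value ≥ 1247: n = 29 (giving 1247).
Largest index with value ≤ 8464: n = 75 (giving 8400).
Indices 29 through 75: 47 terms.

47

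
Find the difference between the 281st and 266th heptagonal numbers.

20490

281·(5·281 − 3)/2 = 196981 and 266·(5·266 − 3)/2 = 176491.
Difference: 196981 − 176491 = 20490.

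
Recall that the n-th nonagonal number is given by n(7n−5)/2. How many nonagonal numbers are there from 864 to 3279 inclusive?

14

The n-th nonagonal number is n(7n−5)/2.
Smallest index with value ≥ 864: n = 17 (giving 969).
Largest index with value ≤ 3279: n = 30 (giving 3075).
Indices 17 through 30: 14 terms.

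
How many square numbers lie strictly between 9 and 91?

The n-th square number is n².
Smallest index with value > 9: n = 4 (giving 16).
Largest index with value < 91: n = 9 (giving 81).
Indices 4 through 9: 6 terms.

6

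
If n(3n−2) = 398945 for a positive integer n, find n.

Set n(3n−2) = 398945, giving 3n² − 2n − 398945 = 0.
The discriminant is 4 + 12·398945 = 4787344, and √4787344 = 2188.
So n = (2 + 2188) / 6 = 2190/6 = 365.

365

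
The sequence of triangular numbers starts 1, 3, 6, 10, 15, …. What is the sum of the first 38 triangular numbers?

Σ i(i+1)/2 = (Σi² + Σi) / 2 over i = 1..38.
Σi = 741 and Σi² = 19019.
(1·19019 + 1·741) / 2 = 19760/2 = 9880.

9880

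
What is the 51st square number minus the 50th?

101

n² − (n−1)² = 2n − 1, so 51² − 50² = 2·51 − 1 = 101.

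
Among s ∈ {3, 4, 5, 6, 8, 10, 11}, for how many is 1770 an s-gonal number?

2

s = 3: P(3, 59) = 1770. ✓
s = 4: P(4, 42) = 1764 and P(4, 43) = 1849; 1770 is not s-gonal.
s = 5: P(5, 34) = 1717 and P(5, 35) = 1820; 1770 is not s-gonal.
s = 6: P(6, 30) = 1770. ✓
s = 8: P(8, 24) = 1680 and P(8, 25) = 1825; 1770 is not s-gonal.
s = 10: P(10, 21) = 1701 and P(10, 22) = 1870; 1770 is not s-gonal.
s = 11: P(11, 20) = 1730 and P(11, 21) = 1911; 1770 is not s-gonal.
Hits: s ∈ {3, 6} → 2.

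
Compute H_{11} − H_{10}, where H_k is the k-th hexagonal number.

41

Consecutive hexagonal numbers differ by 4n − 3: here 4·11 − 3 = 41.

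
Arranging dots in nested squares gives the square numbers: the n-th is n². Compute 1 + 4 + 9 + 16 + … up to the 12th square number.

650

Σ_{i=1}^{12} i² = 12·13·25/6 = 650.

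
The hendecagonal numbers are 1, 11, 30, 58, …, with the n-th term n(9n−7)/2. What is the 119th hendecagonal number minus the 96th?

119·(9·119 − 7)/2 = 63308 and 96·(9·96 − 7)/2 = 41136.
Difference: 63308 − 41136 = 22172.

22172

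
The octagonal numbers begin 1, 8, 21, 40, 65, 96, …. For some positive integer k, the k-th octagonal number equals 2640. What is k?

30

Set n(3n−2) = 2640, giving 3n² − 2n − 2640 = 0.
The discriminant is 4 + 12·2640 = 31684, and √31684 = 178.
So n = (2 + 178) / 6 = 180/6 = 30.
Check: 30·(3·30 − 2) = 2640. ✓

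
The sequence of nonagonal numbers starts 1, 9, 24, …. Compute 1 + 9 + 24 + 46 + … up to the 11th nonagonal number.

1606

Σ i(7i−5)/2 = (7Σi² − 5Σi) / 2 over i = 1..11.
Σi = 66 and Σi² = 506.
(7·506 − 5·66) / 2 = 3212/2 = 1606.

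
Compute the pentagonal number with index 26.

1001

26·(3·26 − 1)/2 = 26·77/2 = 1001.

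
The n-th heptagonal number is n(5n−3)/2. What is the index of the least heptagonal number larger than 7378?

55

Solve n(5n−3)/2 > 7378 for integer n.
The largest n with value ≤ 7378 is 54 (since 7209 ≤ 7378 < 7480), so the first above is n = 55, value 7480.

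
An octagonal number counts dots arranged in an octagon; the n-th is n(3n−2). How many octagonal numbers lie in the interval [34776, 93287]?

69

The n-th octagonal number is n(3n−2).
Smallest index with value ≥ 34776: n = 108 (giving 34776).
Largest index with value ≤ 93287: n = 176 (giving 92576).
Indices 108 through 176: 69 terms.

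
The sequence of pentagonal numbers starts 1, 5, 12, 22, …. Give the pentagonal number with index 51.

The 51st pentagonal number is n(3n−1)/2 with n = 51.
51·(3·51 − 1)/2 = 51·152/2 = 51·76 = 3876.

3876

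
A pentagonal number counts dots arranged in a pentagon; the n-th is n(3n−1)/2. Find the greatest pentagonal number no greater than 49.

Solve n(3n−1)/2 ≤ 49 for integer n.
n = 5 gives 35 ≤ 49, while n = 6 gives 51 > 49; so the answer is 35.

35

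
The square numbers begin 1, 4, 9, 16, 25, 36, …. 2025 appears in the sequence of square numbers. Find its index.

45

We need n² = 2025, so n = √2025 = 45.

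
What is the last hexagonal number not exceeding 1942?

1891

Solve n(2n−1) ≤ 1942 for integer n.
n = 31 gives 1891 ≤ 1942, while n = 32 gives 2016 > 1942; so the answer is 1891.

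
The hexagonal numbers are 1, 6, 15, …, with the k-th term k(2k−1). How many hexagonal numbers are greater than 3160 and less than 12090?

37

The n-th hexagonal number is n(2n−1).
Smallest index with value > 3160: n = 41 (giving 3321).
Largest index with value < 12090: n = 77 (giving 11781).
Indices 41 through 77: 37 terms.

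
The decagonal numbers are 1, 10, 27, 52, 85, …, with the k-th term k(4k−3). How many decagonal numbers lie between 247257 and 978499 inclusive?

246

The n-th decagonal number is n(4n−3).
Smallest index with value ≥ 247257: n = 249 (giving 247257).
Largest index with value ≤ 978499: n = 494 (giving 974662).
Indices 249 through 494: 246 terms.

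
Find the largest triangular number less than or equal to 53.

45

Solve n(n+1)/2 ≤ 53 for integer n.
n = 9 gives 45 ≤ 53, while n = 10 gives 55 > 53; so the answer is 45.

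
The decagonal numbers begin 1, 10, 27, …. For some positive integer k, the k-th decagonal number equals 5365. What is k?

Set n(4n−3) = 5365, giving 4n² − 3n − 5365 = 0.
The discriminant is 9 + 16·5365 = 85849, and √85849 = 293.
So n = (3 + 293) / 8 = 296/8 = 37.

37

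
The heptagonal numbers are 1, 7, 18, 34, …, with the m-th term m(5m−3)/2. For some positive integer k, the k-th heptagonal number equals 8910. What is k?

60

Set n(5n−3)/2 = 8910, giving 5n² − 3n − 17820 = 0.
The discriminant is 9 + 40·8910 = 356409, and √356409 = 597.
So n = (3 + 597) / 10 = 600/10 = 60.
Check: 60·(5·60 − 3)/2 = 8910. ✓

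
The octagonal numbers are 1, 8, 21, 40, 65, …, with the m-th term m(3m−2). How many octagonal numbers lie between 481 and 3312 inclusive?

21

The n-th octagonal number is n(3n−2).
Smallest index with value ≥ 481: n = 13 (giving 481).
Largest index with value ≤ 3312: n = 33 (giving 3201).
Indices 13 through 33: 21 terms.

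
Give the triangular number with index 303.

46056

303·304/2 = 92112/2 = 46056.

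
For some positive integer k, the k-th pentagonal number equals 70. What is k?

7

Set n(3n−1)/2 = 70, giving 3n² − n − 140 = 0.
So n = (1 + 41) / 6 = 42/6 = 7.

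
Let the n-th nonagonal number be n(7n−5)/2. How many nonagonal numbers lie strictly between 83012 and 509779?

227

The n-th nonagonal number is n(7n−5)/2.
Smallest index with value > 83012: n = 155 (giving 83700).
Largest index with value < 509779: n = 381 (giving 507111).
Indices 155 through 381: 227 terms.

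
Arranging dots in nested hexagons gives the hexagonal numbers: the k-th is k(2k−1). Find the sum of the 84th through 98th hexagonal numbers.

Σ i(2i−1) = 2Σi² − Σi over i = 84..98.
Σi = 4851 − 3486 = 1365 and Σi² = 318549 − 194054 = 124495.
2·124495 − 1·1365 = 247625.

247625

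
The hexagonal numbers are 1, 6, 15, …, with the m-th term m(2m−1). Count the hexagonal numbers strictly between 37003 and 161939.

The n-th hexagonal number is n(2n−1).
Smallest index with value > 37003: n = 137 (giving 37401).
Largest index with value < 161939: n = 284 (giving 161028).
Indices 137 through 284: 148 terms.

148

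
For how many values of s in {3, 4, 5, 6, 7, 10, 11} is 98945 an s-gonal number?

1

s = 3: P(3, 444) = 98790 and P(3, 445) = 99235; 98945 is not s-gonal.
s = 4: P(4, 314) = 98596 and P(4, 315) = 99225; 98945 is not s-gonal.
s = 5: P(5, 257) = 98945. ✓
s = 6: P(6, 222) = 98346 and P(6, 223) = 99235; 98945 is not s-gonal.
s = 7: P(7, 199) = 98704 and P(7, 200) = 99700; 98945 is not s-gonal.
s = 10: P(10, 157) = 98125 and P(10, 158) = 99382; 98945 is not s-gonal.
s = 11: P(11, 148) = 98050 and P(11, 149) = 99383; 98945 is not s-gonal.
Hits: s ∈ {5} → 1.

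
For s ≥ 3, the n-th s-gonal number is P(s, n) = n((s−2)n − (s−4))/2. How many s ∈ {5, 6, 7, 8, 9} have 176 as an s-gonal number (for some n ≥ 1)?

2

s = 5: P(5, 11) = 176. ✓
s = 6: P(6, 9) = 153 and P(6, 10) = 190; 176 is not s-gonal.
s = 7: P(7, 8) = 148 and P(7, 9) = 189; 176 is not s-gonal.
s = 8: P(8, 8) = 176. ✓
s = 9: P(9, 7) = 154 and P(9, 8) = 204; 176 is not s-gonal.
Hits: s ∈ {5, 8} → 2.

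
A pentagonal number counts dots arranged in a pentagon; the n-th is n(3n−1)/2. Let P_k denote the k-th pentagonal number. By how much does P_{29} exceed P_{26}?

29·(3·29 − 1)/2 = 1247 and 26·(3·26 − 1)/2 = 1001.
Difference: 1247 − 1001 = 246.

246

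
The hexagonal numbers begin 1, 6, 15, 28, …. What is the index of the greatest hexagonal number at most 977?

Solve n(2n−1) ≤ 977 for integer n.
n = 22 gives 946 ≤ 977, while n = 23 gives 1035 > 977; so the answer is index 22.

22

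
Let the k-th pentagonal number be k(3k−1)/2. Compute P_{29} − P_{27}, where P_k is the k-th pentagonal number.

29·(3·29 − 1)/2 = 1247 and 27·(3·27 − 1)/2 = 1080.
Difference: 1247 − 1080 = 167.

167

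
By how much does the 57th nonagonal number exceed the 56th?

393

Consecutive nonagonal numbers differ by 7n − 6: here 7·57 − 6 = 393.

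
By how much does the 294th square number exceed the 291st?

1755

294² = 86436 and 291² = 84681.
Difference: 86436 − 84681 = 1755.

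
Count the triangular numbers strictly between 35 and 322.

The n-th triangular number is n(n+1)/2.
Smallest index with value > 35: n = 8 (giving 36).
Largest index with value < 322: n = 24 (giving 300).
Indices 8 through 24: 17 terms.

17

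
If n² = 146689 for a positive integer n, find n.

383

We need n² = 146689, so n = √146689 = 383.
Check: 383² = 146689. ✓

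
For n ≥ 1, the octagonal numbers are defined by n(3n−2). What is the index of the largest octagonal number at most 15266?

71

Solve n(3n−2) ≤ 15266 for integer n.
n = 71 gives 14981 ≤ 15266, while n = 72 gives 15408 > 15266; so the answer is index 71.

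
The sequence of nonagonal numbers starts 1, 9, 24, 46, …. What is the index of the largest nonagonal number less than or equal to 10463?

Solve n(7n−5)/2 ≤ 10463 for integer n.
n = 55 gives 10450 ≤ 10463, while n = 56 gives 10836 > 10463; so the answer is index 55.

55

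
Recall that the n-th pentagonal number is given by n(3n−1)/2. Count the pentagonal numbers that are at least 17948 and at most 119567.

The n-th pentagonal number is n(3n−1)/2.
Smallest index with value ≥ 17948: n = 110 (giving 18095).
Largest index with value ≤ 119567: n = 282 (giving 119145).
Indices 110 through 282: 173 terms.

173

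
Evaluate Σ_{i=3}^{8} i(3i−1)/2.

282

Σ i(3i−1)/2 = (3Σi² − Σi) / 2 over i = 3..8.
Σi = 36 − 3 = 33 and Σi² = 204 − 5 = 199.
(3·199 − 1·33) / 2 = 564/2 = 282.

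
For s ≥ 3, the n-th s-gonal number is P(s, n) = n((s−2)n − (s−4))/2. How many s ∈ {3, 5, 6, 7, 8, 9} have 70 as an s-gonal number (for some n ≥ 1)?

s = 3: P(3, 11) = 66 and P(3, 12) = 78; 70 is not s-gonal.
s = 5: P(5, 7) = 70. ✓
s = 6: P(6, 6) = 66 and P(6, 7) = 91; 70 is not s-gonal.
s = 7: P(7, 5) = 55 and P(7, 6) = 81; 70 is not s-gonal.
s = 8: P(8, 5) = 65 and P(8, 6) = 96; 70 is not s-gonal.
s = 9: P(9, 4) = 46 and P(9, 5) = 75; 70 is not s-gonal.
Hits: s ∈ {5} → 1.

1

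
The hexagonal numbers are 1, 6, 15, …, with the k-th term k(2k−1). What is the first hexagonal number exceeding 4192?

Solve n(2n−1) > 4192 for integer n.
The largest n with value ≤ 4192 is 46 (since 4186 ≤ 4192 < 4371), so the first above is n = 47, value 4371.

4371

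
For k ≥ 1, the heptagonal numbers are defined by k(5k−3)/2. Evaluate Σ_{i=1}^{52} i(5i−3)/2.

118508

Σ i(5i−3)/2 = (5Σi² − 3Σi) / 2 over i = 1..52.
Σi = 1378 and Σi² = 48230.
(5·48230 − 3·1378) / 2 = 237016/2 = 118508.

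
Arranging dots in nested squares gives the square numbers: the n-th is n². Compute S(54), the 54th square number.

54² = 2916.

2916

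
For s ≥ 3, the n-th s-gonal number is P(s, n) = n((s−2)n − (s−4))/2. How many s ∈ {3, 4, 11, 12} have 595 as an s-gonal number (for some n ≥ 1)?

s = 3: P(3, 34) = 595. ✓
s = 4: P(4, 24) = 576 and P(4, 25) = 625; 595 is not s-gonal.
s = 11: P(11, 11) = 506 and P(11, 12) = 606; 595 is not s-gonal.
s = 12: P(12, 11) = 561 and P(12, 12) = 672; 595 is not s-gonal.
Hits: s ∈ {3} → 1.

1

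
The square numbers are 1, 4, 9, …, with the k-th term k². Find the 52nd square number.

2704

The 52nd square number is n² with n = 52.
52² = 2704.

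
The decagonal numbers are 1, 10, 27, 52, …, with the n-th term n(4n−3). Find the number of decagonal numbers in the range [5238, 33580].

The n-th decagonal number is n(4n−3).
Smallest index with value ≥ 5238: n = 37 (giving 5365).
Largest index with value ≤ 33580: n = 92 (giving 33580).
Indices 37 through 92: 56 terms.

56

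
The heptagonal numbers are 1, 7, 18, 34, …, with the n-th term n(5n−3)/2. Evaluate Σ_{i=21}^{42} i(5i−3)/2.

55748

Σ i(5i−3)/2 = (5Σi² − 3Σi) / 2 over i = 21..42.
Σi = 903 − 210 = 693 and Σi² = 25585 − 2870 = 22715.
(5·22715 − 3·693) / 2 = 111496/2 = 55748.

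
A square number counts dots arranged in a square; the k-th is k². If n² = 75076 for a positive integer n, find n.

274

We need n² = 75076, so n = √75076 = 274.
Check: 274² = 75076. ✓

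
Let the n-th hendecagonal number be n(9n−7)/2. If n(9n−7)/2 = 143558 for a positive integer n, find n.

179

Set n(9n−7)/2 = 143558, giving 9n² − 7n − 287116 = 0.
The discriminant is 49 + 72·143558 = 10336225, and √10336225 = 3215.
So n = (7 + 3215) / 18 = 3222/18 = 179.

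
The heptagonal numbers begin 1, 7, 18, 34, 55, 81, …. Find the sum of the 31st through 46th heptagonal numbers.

Σ i(5i−3)/2 = (5Σi² − 3Σi) / 2 over i = 31..46.
Σi = 1081 − 465 = 616 and Σi² = 33511 − 9455 = 24056.
(5·24056 − 3·616) / 2 = 118432/2 = 59216.

59216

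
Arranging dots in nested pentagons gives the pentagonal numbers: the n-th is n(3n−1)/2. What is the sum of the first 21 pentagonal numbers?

Σ i(3i−1)/2 = (3Σi² − Σi) / 2 over i = 1..21.
Σi = 231 and Σi² = 3311.
(3·3311 − 1·231) / 2 = 9702/2 = 4851.

4851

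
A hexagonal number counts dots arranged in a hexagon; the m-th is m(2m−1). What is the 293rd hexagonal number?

The 293rd hexagonal number is n(2n−1) with n = 293.
293·(2·293 − 1) = 293·585 = 171405.

171405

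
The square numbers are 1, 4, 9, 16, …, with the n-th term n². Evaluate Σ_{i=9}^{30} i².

Σ_{i=9}^{30} i² = 9455 − 204 = 9251.

9251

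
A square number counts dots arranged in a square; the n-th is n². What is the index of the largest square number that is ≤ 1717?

41

Solve n² ≤ 1717 for integer n.
n = 41 gives 1681 ≤ 1717, while n = 42 gives 1764 > 1717; so the answer is index 41.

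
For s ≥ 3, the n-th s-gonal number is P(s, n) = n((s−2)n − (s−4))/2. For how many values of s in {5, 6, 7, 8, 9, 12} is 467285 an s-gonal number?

1

s = 5: P(5, 558) = 466767 and P(5, 559) = 468442; 467285 is not s-gonal.
s = 6: P(6, 483) = 466095 and P(6, 484) = 468028; 467285 is not s-gonal.
s = 7: P(7, 432) = 465912 and P(7, 433) = 468073; 467285 is not s-gonal.
s = 8: P(8, 395) = 467285. ✓
s = 9: P(9, 365) = 465375 and P(9, 366) = 467931; 467285 is not s-gonal.
s = 12: P(12, 306) = 466956 and P(12, 307) = 470017; 467285 is not s-gonal.
Hits: s ∈ {8} → 1.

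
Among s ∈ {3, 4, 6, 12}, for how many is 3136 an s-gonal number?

1

s = 3: P(3, 78) = 3081 and P(3, 79) = 3160; 3136 is not s-gonal.
s = 4: P(4, 56) = 3136. ✓
s = 6: P(6, 39) = 3003 and P(6, 40) = 3160; 3136 is not s-gonal.
s = 12: P(12, 25) = 3025 and P(12, 26) = 3276; 3136 is not s-gonal.
Hits: s ∈ {4} → 1.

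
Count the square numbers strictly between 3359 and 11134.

The n-th square number is n².
Smallest index with value > 3359: n = 58 (giving 3364).
Largest index with value < 11134: n = 105 (giving 11025).
Indices 58 through 105: 48 terms.

48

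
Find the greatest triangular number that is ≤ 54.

45

Solve n(n+1)/2 ≤ 54 for integer n.
n = 9 gives 45 ≤ 54, while n = 10 gives 55 > 54; so the answer is 45.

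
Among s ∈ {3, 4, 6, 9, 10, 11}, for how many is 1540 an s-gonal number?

s = 3: P(3, 55) = 1540. ✓
s = 4: P(4, 39) = 1521 and P(4, 40) = 1600; 1540 is not s-gonal.
s = 6: P(6, 28) = 1540. ✓
s = 9: P(9, 21) = 1491 and P(9, 22) = 1639; 1540 is not s-gonal.
s = 10: P(10, 20) = 1540. ✓
s = 11: P(11, 18) = 1395 and P(11, 19) = 1558; 1540 is not s-gonal.
Hits: s ∈ {3, 6, 10} → 3.

3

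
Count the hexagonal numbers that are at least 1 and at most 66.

6

The n-th hexagonal number is n(2n−1).
Smallest index with value ≥ 1: n = 1 (giving 1).
Largest index with value ≤ 66: n = 6 (giving 66).
Indices 1 through 6: 6 terms.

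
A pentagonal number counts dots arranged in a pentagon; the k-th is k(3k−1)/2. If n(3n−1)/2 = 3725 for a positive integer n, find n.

50

Set n(3n−1)/2 = 3725, giving 3n² − n − 7450 = 0.
The discriminant is 1 + 24·3725 = 89401, and √89401 = 299.
So n = (1 + 299) / 6 = 300/6 = 50.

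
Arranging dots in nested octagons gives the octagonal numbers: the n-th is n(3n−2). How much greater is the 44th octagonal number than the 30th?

44·(3·44 − 2) = 5720 and 30·(3·30 − 2) = 2640.
Difference: 5720 − 2640 = 3080.

3080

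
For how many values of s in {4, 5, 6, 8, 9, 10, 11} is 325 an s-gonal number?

2

s = 4: P(4, 18) = 324 and P(4, 19) = 361; 325 is not s-gonal.
s = 5: P(5, 14) = 287 and P(5, 15) = 330; 325 is not s-gonal.
s = 6: P(6, 13) = 325. ✓
s = 8: P(8, 10) = 280 and P(8, 11) = 341; 325 is not s-gonal.
s = 9: P(9, 10) = 325. ✓
s = 10: P(10, 9) = 297 and P(10, 10) = 370; 325 is not s-gonal.
s = 11: P(11, 8) = 260 and P(11, 9) = 333; 325 is not s-gonal.
Hits: s ∈ {6, 9} → 2.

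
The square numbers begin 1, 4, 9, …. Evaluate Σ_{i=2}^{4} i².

Σ_{i=2}^{4} i² = 30 − 1 = 29.

29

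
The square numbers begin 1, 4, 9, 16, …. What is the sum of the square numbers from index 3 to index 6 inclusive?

86

Σ_{i=3}^{6} i² = 91 − 5 = 86.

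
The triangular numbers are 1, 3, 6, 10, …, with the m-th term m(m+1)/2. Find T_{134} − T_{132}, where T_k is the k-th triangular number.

267

134·135/2 = 9045 and 132·133/2 = 8778.
Difference: 9045 − 8778 = 267.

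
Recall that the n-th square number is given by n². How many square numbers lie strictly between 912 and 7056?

53

The n-th square number is n².
Smallest index with value > 912: n = 31 (giving 961).
Largest index with value < 7056: n = 83 (giving 6889).
Indices 31 through 83: 53 terms.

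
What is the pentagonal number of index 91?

The 91st pentagonal number is n(3n−1)/2 with n = 91.
91·(3·91 − 1)/2 = 91·272/2 = 91·136 = 12376.

12376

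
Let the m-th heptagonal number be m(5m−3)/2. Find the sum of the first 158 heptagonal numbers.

Σ i(5i−3)/2 = (5Σi² − 3Σi) / 2 over i = 1..158.
Σi = 12561 and Σi² = 1327279.
(5·1327279 − 3·12561) / 2 = 6598712/2 = 3299356.

3299356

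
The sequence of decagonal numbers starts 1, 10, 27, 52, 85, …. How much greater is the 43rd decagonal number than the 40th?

43·(4·43 − 3) = 7267 and 40·(4·40 − 3) = 6280.
Difference: 7267 − 6280 = 987.

987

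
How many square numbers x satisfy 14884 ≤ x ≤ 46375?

94

The n-th square number is n².
Smallest index with value ≥ 14884: n = 122 (giving 14884).
Largest index with value ≤ 46375: n = 215 (giving 46225).
Indices 122 through 215: 94 terms.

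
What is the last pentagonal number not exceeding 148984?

148680

Solve n(3n−1)/2 ≤ 148984 for integer n.
n = 315 gives 148680 ≤ 148984, while n = 316 gives 149626 > 148984; so the answer is 148680.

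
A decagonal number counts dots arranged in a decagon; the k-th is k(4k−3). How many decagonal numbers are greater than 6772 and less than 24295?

37

The n-th decagonal number is n(4n−3).
Smallest index with value > 6772: n = 42 (giving 6930).
Largest index with value < 24295: n = 78 (giving 24102).
Indices 42 through 78: 37 terms.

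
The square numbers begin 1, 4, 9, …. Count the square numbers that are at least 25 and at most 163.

The n-th square number is n².
Smallest index with value ≥ 25: n = 5 (giving 25).
Largest index with value ≤ 163: n = 12 (giving 144).
Indices 5 through 12: 8 terms.

8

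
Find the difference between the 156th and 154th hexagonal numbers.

1238

156·(2·156 − 1) = 48516 and 154·(2·154 − 1) = 47278.
Difference: 48516 − 47278 = 1238.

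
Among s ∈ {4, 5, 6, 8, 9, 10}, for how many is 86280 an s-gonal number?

s = 4: P(4, 293) = 85849 and P(4, 294) = 86436; 86280 is not s-gonal.
s = 5: P(5, 240) = 86280. ✓
s = 6: P(6, 207) = 85491 and P(6, 208) = 86320; 86280 is not s-gonal.
s = 8: P(8, 169) = 85345 and P(8, 170) = 86360; 86280 is not s-gonal.
s = 9: P(9, 157) = 85879 and P(9, 158) = 86979; 86280 is not s-gonal.
s = 10: P(10, 147) = 85995 and P(10, 148) = 87172; 86280 is not s-gonal.
Hits: s ∈ {5} → 1.

1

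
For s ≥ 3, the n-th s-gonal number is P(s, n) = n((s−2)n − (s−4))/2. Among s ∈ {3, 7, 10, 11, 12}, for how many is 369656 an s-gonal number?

s = 3: P(3, 859) = 369370 and P(3, 860) = 370230; 369656 is not s-gonal.
s = 7: P(7, 384) = 368064 and P(7, 385) = 369985; 369656 is not s-gonal.
s = 10: P(10, 304) = 368752 and P(10, 305) = 371185; 369656 is not s-gonal.
s = 11: P(11, 287) = 369656. ✓
s = 12: P(12, 272) = 368832 and P(12, 273) = 371553; 369656 is not s-gonal.
Hits: s ∈ {11} → 1.

1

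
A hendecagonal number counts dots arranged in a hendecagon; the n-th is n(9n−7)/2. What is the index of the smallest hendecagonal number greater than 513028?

Solve n(9n−7)/2 > 513028 for integer n.
The largest n with value ≤ 513028 is 338 (since 512915 ≤ 513028 < 515958), so the first above is n = 339, value 515958.

339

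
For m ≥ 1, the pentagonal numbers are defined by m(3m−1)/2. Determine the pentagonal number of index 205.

205·(3·205 − 1)/2 = 205·614/2 = 205·307 = 62935.

62935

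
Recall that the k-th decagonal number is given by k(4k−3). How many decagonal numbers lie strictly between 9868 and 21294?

23

The n-th decagonal number is n(4n−3).
Smallest index with value > 9868: n = 51 (giving 10251).
Largest index with value < 21294: n = 73 (giving 21097).
Indices 51 through 73: 23 terms.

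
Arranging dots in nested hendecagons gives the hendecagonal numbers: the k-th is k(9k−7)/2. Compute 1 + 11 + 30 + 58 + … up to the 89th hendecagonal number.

Σ i(9i−7)/2 = (9Σi² − 7Σi) / 2 over i = 1..89.
Σi = 4005 and Σi² = 238965.
(9·238965 − 7·4005) / 2 = 2122650/2 = 1061325.

1061325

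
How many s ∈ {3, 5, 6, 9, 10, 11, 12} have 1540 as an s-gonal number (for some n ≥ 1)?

s = 3: P(3, 55) = 1540. ✓
s = 5: P(5, 32) = 1520 and P(5, 33) = 1617; 1540 is not s-gonal.
s = 6: P(6, 28) = 1540. ✓
s = 9: P(9, 21) = 1491 and P(9, 22) = 1639; 1540 is not s-gonal.
s = 10: P(10, 20) = 1540. ✓
s = 11: P(11, 18) = 1395 and P(11, 19) = 1558; 1540 is not s-gonal.
s = 12: P(12, 17) = 1377 and P(12, 18) = 1548; 1540 is not s-gonal.
Hits: s ∈ {3, 6, 10} → 3.

3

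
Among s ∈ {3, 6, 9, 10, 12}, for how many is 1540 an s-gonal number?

3

s = 3: P(3, 55) = 1540. ✓
s = 6: P(6, 28) = 1540. ✓
s = 9: P(9, 21) = 1491 and P(9, 22) = 1639; 1540 is not s-gonal.
s = 10: P(10, 20) = 1540. ✓
s = 12: P(12, 17) = 1377 and P(12, 18) = 1548; 1540 is not s-gonal.
Hits: s ∈ {3, 6, 10} → 3.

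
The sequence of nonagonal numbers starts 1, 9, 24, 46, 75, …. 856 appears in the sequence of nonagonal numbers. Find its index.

Set n(7n−5)/2 = 856, giving 7n² − 5n − 1712 = 0.
The discriminant is 25 + 56·856 = 47961, and √47961 = 219.
So n = (5 + 219) / 14 = 224/14 = 16.
Check: 16·(7·16 − 5)/2 = 856. ✓

16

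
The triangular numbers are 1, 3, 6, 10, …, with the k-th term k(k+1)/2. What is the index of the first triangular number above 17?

Solve n(n+1)/2 > 17 for integer n.
The largest n with value ≤ 17 is 5 (since 15 ≤ 17 < 21), so the first above is n = 6, value 21.

6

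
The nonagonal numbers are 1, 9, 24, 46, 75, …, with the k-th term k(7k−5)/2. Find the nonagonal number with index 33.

33·(7·33 − 5)/2 = 33·226/2 = 33·113 = 3729.

3729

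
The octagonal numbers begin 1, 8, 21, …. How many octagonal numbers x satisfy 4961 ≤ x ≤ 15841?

33

The n-th octagonal number is n(3n−2).
Smallest index with value ≥ 4961: n = 41 (giving 4961).
Largest index with value ≤ 15841: n = 73 (giving 15841).
Indices 41 through 73: 33 terms.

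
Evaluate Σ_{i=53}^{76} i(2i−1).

Σ i(2i−1) = 2Σi² − Σi over i = 53..76.
Σi = 2926 − 1378 = 1548 and Σi² = 149226 − 48230 = 100996.
2·100996 − 1·1548 = 200444.

200444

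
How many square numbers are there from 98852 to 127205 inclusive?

42

The n-th square number is n².
Smallest index with value ≥ 98852: n = 315 (giving 99225).
Largest index with value ≤ 127205: n = 356 (giving 126736).
Indices 315 through 356: 42 terms.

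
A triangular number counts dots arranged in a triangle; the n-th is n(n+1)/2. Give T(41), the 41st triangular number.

861

The 41st triangular number is n(n+1)/2 with n = 41.
41·42/2 = 1722/2 = 861.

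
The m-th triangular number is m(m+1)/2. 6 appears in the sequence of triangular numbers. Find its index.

Set n(n+1)/2 = 6, giving n² + n − 12 = 0.
The discriminant is 1 + 8·6 = 49, and √49 = 7.
So n = (-1 + 7) / 2 = 6/2 = 3.

3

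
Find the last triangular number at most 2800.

Solve n(n+1)/2 ≤ 2800 for integer n.
n = 74 gives 2775 ≤ 2800, while n = 75 gives 2850 > 2800; so the answer is 2775.

2775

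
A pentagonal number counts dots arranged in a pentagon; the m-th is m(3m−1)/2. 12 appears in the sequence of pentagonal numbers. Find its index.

3

Set n(3n−1)/2 = 12, giving 3n² − n − 24 = 0.
The discriminant is 1 + 24·12 = 289, and √289 = 17.
So n = (1 + 17) / 6 = 18/6 = 3.
Check: 3·(3·3 − 1)/2 = 12. ✓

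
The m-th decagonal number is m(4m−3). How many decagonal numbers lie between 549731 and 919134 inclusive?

108

The n-th decagonal number is n(4n−3).
Smallest index with value ≥ 549731: n = 372 (giving 552420).
Largest index with value ≤ 919134: n = 479 (giving 916327).
Indices 372 through 479: 108 terms.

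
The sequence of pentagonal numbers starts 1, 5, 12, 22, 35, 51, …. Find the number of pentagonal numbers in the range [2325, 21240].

80

The n-th pentagonal number is n(3n−1)/2.
Smallest index with value ≥ 2325: n = 40 (giving 2380).
Largest index with value ≤ 21240: n = 119 (giving 21182).
Indices 40 through 119: 80 terms.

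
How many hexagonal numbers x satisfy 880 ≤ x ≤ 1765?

8

The n-th hexagonal number is n(2n−1).
Smallest index with value ≥ 880: n = 22 (giving 946).
Largest index with value ≤ 1765: n = 29 (giving 1653).
Indices 22 through 29: 8 terms.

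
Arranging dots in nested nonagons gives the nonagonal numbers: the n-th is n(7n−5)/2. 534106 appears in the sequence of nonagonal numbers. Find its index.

391

Set n(7n−5)/2 = 534106, giving 7n² − 5n − 1068212 = 0.
The discriminant is 25 + 56·534106 = 29909961, and √29909961 = 5469.
So n = (5 + 5469) / 14 = 5474/14 = 391.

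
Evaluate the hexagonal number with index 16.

496

The 16th hexagonal number is n(2n−1) with n = 16.
16·(2·16 − 1) = 16·31 = 496.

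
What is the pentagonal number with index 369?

The 369th pentagonal number is n(3n−1)/2 with n = 369.
369·(3·369 − 1)/2 = 369·1106/2 = 369·553 = 204057.

204057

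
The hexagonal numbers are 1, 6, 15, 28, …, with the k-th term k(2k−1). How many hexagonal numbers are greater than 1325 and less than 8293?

The n-th hexagonal number is n(2n−1).
Smallest index with value > 1325: n = 26 (giving 1326).
Largest index with value < 8293: n = 64 (giving 8128).
Indices 26 through 64: 39 terms.

39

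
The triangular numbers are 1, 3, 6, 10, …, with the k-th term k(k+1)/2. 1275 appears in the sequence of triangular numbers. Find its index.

50

Set n(n+1)/2 = 1275, giving n² + n − 2550 = 0.
The discriminant is 1 + 8·1275 = 10201, and √10201 = 101.
So n = (-1 + 101) / 2 = 100/2 = 50.
Check: 50·51/2 = 1275. ✓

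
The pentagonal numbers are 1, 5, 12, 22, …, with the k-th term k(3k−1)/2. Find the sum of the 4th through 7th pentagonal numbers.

Σ i(3i−1)/2 = (3Σi² − Σi) / 2 over i = 4..7.
Σi = 28 − 6 = 22 and Σi² = 140 − 14 = 126.
(3·126 − 1·22) / 2 = 356/2 = 178.

178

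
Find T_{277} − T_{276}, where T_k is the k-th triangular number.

Consecutive triangular numbers differ by n: T_{277} − T_{276} = 277.

277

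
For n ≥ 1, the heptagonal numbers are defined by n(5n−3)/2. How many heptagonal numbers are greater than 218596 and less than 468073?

The n-th heptagonal number is n(5n−3)/2.
Smallest index with value > 218596: n = 297 (giving 220077).
Largest index with value < 468073: n = 432 (giving 465912).
Indices 297 through 432: 136 terms.

136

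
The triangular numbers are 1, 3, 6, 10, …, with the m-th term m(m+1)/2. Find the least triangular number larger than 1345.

Solve n(n+1)/2 > 1345 for integer n.
The largest n with value ≤ 1345 is 51 (since 1326 ≤ 1345 < 1378), so the first above is n = 52, value 1378.

1378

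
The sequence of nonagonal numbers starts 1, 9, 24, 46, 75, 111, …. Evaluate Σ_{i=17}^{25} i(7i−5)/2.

13629

Σ i(7i−5)/2 = (7Σi² − 5Σi) / 2 over i = 17..25.
Σi = 325 − 136 = 189 and Σi² = 5525 − 1496 = 4029.
(7·4029 − 5·189) / 2 = 27258/2 = 13629.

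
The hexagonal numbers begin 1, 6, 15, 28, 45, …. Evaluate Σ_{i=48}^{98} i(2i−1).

Σ i(2i−1) = 2Σi² − Σi over i = 48..98.
Σi = 4851 − 1128 = 3723 and Σi² = 318549 − 35720 = 282829.
2·282829 − 1·3723 = 561935.

561935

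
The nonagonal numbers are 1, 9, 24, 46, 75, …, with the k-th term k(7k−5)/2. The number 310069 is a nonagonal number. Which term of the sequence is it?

298

Set n(7n−5)/2 = 310069, giving 7n² − 5n − 620138 = 0.
The discriminant is 25 + 56·310069 = 17363889, and √17363889 = 4167.
So n = (5 + 4167) / 14 = 4172/14 = 298.
Check: 298·(7·298 − 5)/2 = 310069. ✓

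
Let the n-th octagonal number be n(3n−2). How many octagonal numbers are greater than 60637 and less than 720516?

The n-th octagonal number is n(3n−2).
Smallest index with value > 60637: n = 143 (giving 61061).
Largest index with value < 720516: n = 490 (giving 719320).
Indices 143 through 490: 348 terms.

348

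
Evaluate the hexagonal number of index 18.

18·(2·18 − 1) = 18·35 = 630.

630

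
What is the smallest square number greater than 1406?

Solve n² > 1406 for integer n.
The largest n with value ≤ 1406 is 37 (since 1369 ≤ 1406 < 1444), so the first above is n = 38, value 1444.

1444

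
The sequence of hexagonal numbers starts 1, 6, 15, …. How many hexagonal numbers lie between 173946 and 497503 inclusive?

The n-th hexagonal number is n(2n−1).
Smallest index with value ≥ 173946: n = 296 (giving 174936).
Largest index with value ≤ 497503: n = 499 (giving 497503).
Indices 296 through 499: 204 terms.

204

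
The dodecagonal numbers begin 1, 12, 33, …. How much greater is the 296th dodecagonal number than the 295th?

Consecutive dodecagonal numbers differ by 10n − 9: here 10·296 − 9 = 2951.

2951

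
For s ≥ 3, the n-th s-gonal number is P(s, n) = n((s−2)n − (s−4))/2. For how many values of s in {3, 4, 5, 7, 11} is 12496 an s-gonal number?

s = 3: P(3, 157) = 12403 and P(3, 158) = 12561; 12496 is not s-gonal.
s = 4: P(4, 111) = 12321 and P(4, 112) = 12544; 12496 is not s-gonal.
s = 5: P(5, 91) = 12376 and P(5, 92) = 12650; 12496 is not s-gonal.
s = 7: P(7, 71) = 12496. ✓
s = 11: P(11, 53) = 12455 and P(11, 54) = 12933; 12496 is not s-gonal.
Hits: s ∈ {7} → 1.

1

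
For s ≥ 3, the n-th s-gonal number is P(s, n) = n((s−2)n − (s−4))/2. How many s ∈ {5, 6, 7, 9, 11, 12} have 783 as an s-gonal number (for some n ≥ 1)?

1

s = 5: P(5, 23) = 782 and P(5, 24) = 852; 783 is not s-gonal.
s = 6: P(6, 20) = 780 and P(6, 21) = 861; 783 is not s-gonal.
s = 7: P(7, 18) = 783. ✓
s = 9: P(9, 15) = 750 and P(9, 16) = 856; 783 is not s-gonal.
s = 11: P(11, 13) = 715 and P(11, 14) = 833; 783 is not s-gonal.
s = 12: P(12, 12) = 672 and P(12, 13) = 793; 783 is not s-gonal.
Hits: s ∈ {7} → 1.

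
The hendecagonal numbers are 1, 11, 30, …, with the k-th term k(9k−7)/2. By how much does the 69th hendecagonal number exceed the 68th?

613

Consecutive hendecagonal numbers differ by 9n − 8: here 9·69 − 8 = 613.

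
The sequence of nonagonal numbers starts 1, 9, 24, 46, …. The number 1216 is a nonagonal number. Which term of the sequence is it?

19

Set n(7n−5)/2 = 1216, giving 7n² − 5n − 2432 = 0.
So n = (5 + 261) / 14 = 266/14 = 19.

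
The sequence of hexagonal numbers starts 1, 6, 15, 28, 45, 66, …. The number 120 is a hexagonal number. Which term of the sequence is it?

8

Set n(2n−1) = 120, giving 2n² − n − 120 = 0.
The discriminant is 1 + 8·120 = 961, and √961 = 31.
So n = (1 + 31) / 4 = 32/4 = 8.
Check: 8·(2·8 − 1) = 120. ✓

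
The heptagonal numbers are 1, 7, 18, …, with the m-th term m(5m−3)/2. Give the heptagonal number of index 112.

31192

112·(5·112 − 3)/2 = 112·557/2 = 31192.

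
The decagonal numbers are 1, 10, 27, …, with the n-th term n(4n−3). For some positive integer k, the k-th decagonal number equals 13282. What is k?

Set n(4n−3) = 13282, giving 4n² − 3n − 13282 = 0.
The discriminant is 9 + 16·13282 = 212521, and √212521 = 461.
So n = (3 + 461) / 8 = 464/8 = 58.

58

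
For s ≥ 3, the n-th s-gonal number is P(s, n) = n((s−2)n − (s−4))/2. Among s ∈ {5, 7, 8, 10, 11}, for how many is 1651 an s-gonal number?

s = 5: P(5, 33) = 1617 and P(5, 34) = 1717; 1651 is not s-gonal.
s = 7: P(7, 26) = 1651. ✓
s = 8: P(8, 23) = 1541 and P(8, 24) = 1680; 1651 is not s-gonal.
s = 10: P(10, 20) = 1540 and P(10, 21) = 1701; 1651 is not s-gonal.
s = 11: P(11, 19) = 1558 and P(11, 20) = 1730; 1651 is not s-gonal.
Hits: s ∈ {7} → 1.

1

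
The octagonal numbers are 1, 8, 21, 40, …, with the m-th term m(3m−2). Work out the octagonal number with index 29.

2465

The 29th octagonal number is n(3n−2) with n = 29.
29·(3·29 − 2) = 29·85 = 2465.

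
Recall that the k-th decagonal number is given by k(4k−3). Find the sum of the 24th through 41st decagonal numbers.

Σ i(4i−3) = 4Σi² − 3Σi over i = 24..41.
Σi = 861 − 276 = 585 and Σi² = 23821 − 4324 = 19497.
4·19497 − 3·585 = 76233.

76233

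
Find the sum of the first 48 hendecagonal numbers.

166992

Σ i(9i−7)/2 = (9Σi² − 7Σi) / 2 over i = 1..48.
Σi = 1176 and Σi² = 38024.
(9·38024 − 7·1176) / 2 = 333984/2 = 166992.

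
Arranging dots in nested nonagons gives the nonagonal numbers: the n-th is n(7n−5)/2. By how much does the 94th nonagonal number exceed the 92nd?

94·(7·94 − 5)/2 = 30691 and 92·(7·92 − 5)/2 = 29394.
Difference: 30691 − 29394 = 1297.

1297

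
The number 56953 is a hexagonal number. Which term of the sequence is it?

169

Set n(2n−1) = 56953, giving 2n² − n − 56953 = 0.
The discriminant is 1 + 8·56953 = 455625, and √455625 = 675.
So n = (1 + 675) / 4 = 676/4 = 169.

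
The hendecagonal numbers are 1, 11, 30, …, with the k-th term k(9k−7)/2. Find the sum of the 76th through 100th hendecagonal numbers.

869350

Σ i(9i−7)/2 = (9Σi² − 7Σi) / 2 over i = 76..100.
Σi = 5050 − 2850 = 2200 and Σi² = 338350 − 143450 = 194900.
(9·194900 − 7·2200) / 2 = 1738700/2 = 869350.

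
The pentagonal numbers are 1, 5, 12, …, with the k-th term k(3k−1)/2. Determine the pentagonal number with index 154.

35497

The 154th pentagonal number is n(3n−1)/2 with n = 154.
154·(3·154 − 1)/2 = 154·461/2 = 35497.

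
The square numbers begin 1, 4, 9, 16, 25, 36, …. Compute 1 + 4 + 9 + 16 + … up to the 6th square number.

Σ_{i=1}^{6} i² = 6·7·13/6 = 91.

91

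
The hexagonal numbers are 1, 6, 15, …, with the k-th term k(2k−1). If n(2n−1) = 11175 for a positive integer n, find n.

Set n(2n−1) = 11175, giving 2n² − n − 11175 = 0.
The discriminant is 1 + 8·11175 = 89401, and √89401 = 299.
So n = (1 + 299) / 4 = 300/4 = 75.

75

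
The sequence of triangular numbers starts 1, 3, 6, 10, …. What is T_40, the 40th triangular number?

820

40·41/2 = 1640/2 = 820.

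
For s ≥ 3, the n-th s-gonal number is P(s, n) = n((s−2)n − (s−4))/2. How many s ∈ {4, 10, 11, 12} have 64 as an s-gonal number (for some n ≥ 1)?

s = 4: P(4, 8) = 64. ✓
s = 10: P(10, 4) = 52 and P(10, 5) = 85; 64 is not s-gonal.
s = 11: P(11, 4) = 58 and P(11, 5) = 95; 64 is not s-gonal.
s = 12: P(12, 4) = 64. ✓
Hits: s ∈ {4, 12} → 2.

2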